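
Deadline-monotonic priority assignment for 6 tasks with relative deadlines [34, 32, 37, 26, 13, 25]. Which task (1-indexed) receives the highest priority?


Sort tasks by relative deadline (ascending):
  Task 5: deadline = 13
  Task 6: deadline = 25
  Task 4: deadline = 26
  Task 2: deadline = 32
  Task 1: deadline = 34
  Task 3: deadline = 37
Priority order (highest first): [5, 6, 4, 2, 1, 3]
Highest priority task = 5

5


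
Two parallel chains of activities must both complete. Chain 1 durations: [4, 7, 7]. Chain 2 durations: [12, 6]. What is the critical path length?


Path A total = 4 + 7 + 7 = 18
Path B total = 12 + 6 = 18
Critical path = longest path = max(18, 18) = 18

18


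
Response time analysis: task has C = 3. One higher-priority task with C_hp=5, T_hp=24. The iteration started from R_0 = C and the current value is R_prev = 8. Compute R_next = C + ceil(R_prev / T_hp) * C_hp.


R_next = C + ceil(R_prev / T_hp) * C_hp
ceil(8 / 24) = ceil(0.3333) = 1
Interference = 1 * 5 = 5
R_next = 3 + 5 = 8
R_next = R_prev, so the iteration has converged (response time = 8).

8


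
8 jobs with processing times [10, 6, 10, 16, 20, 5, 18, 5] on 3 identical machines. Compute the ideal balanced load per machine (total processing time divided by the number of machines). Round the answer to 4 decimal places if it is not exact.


Total processing time = 10 + 6 + 10 + 16 + 20 + 5 + 18 + 5 = 90
Number of machines = 3
Ideal balanced load = 90 / 3 = 30.0

30.0


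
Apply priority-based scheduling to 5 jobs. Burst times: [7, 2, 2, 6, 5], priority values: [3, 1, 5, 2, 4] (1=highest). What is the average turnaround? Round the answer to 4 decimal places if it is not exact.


Sort by priority (ascending = highest first):
Order: [(1, 2), (2, 6), (3, 7), (4, 5), (5, 2)]
Completion times:
  Priority 1, burst=2, C=2
  Priority 2, burst=6, C=8
  Priority 3, burst=7, C=15
  Priority 4, burst=5, C=20
  Priority 5, burst=2, C=22
Average turnaround = 67/5 = 13.4

13.4


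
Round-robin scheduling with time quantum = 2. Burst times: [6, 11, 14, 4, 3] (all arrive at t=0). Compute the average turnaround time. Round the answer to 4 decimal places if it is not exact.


Time quantum = 2
Execution trace:
  J1 runs 2 units, time = 2
  J2 runs 2 units, time = 4
  J3 runs 2 units, time = 6
  J4 runs 2 units, time = 8
  J5 runs 2 units, time = 10
  J1 runs 2 units, time = 12
  J2 runs 2 units, time = 14
  J3 runs 2 units, time = 16
  J4 runs 2 units, time = 18
  J5 runs 1 units, time = 19
  J1 runs 2 units, time = 21
  J2 runs 2 units, time = 23
  J3 runs 2 units, time = 25
  J2 runs 2 units, time = 27
  J3 runs 2 units, time = 29
  J2 runs 2 units, time = 31
  J3 runs 2 units, time = 33
  J2 runs 1 units, time = 34
  J3 runs 2 units, time = 36
  J3 runs 2 units, time = 38
Finish times: [21, 34, 38, 18, 19]
Average turnaround = 130/5 = 26.0

26.0


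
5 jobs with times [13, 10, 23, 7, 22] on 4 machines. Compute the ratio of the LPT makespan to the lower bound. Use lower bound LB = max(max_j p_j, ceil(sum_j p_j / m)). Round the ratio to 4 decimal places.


LPT order: [23, 22, 13, 10, 7]
Machine loads after assignment: [23, 22, 13, 17]
LPT makespan = 23
Lower bound = max(max_job, ceil(total/4)) = max(23, 19) = 23
Ratio = 23 / 23 = 1.0

1.0


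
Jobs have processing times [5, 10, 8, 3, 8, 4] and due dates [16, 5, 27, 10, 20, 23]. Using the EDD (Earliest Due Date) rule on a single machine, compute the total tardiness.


Sort by due date (EDD order): [(10, 5), (3, 10), (5, 16), (8, 20), (4, 23), (8, 27)]
Compute completion times and tardiness:
  Job 1: p=10, d=5, C=10, tardiness=max(0,10-5)=5
  Job 2: p=3, d=10, C=13, tardiness=max(0,13-10)=3
  Job 3: p=5, d=16, C=18, tardiness=max(0,18-16)=2
  Job 4: p=8, d=20, C=26, tardiness=max(0,26-20)=6
  Job 5: p=4, d=23, C=30, tardiness=max(0,30-23)=7
  Job 6: p=8, d=27, C=38, tardiness=max(0,38-27)=11
Total tardiness = 34

34


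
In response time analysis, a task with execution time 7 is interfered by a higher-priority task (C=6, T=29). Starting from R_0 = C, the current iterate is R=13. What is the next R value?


R_next = C + ceil(R_prev / T_hp) * C_hp
ceil(13 / 29) = ceil(0.4483) = 1
Interference = 1 * 6 = 6
R_next = 7 + 6 = 13
R_next = R_prev, so the iteration has converged (response time = 13).

13


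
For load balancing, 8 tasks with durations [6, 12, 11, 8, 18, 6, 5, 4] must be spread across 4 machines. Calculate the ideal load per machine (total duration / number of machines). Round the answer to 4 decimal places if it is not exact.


Total processing time = 6 + 12 + 11 + 8 + 18 + 6 + 5 + 4 = 70
Number of machines = 4
Ideal balanced load = 70 / 4 = 17.5

17.5


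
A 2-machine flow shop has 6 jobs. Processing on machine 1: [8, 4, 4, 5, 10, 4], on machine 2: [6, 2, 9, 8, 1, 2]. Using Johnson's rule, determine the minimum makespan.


Apply Johnson's rule:
  Group 1 (a <= b): [(3, 4, 9), (4, 5, 8)]
  Group 2 (a > b): [(1, 8, 6), (2, 4, 2), (6, 4, 2), (5, 10, 1)]
Optimal job order: [3, 4, 1, 2, 6, 5]
Schedule:
  Job 3: M1 done at 4, M2 done at 13
  Job 4: M1 done at 9, M2 done at 21
  Job 1: M1 done at 17, M2 done at 27
  Job 2: M1 done at 21, M2 done at 29
  Job 6: M1 done at 25, M2 done at 31
  Job 5: M1 done at 35, M2 done at 36
Makespan = 36

36


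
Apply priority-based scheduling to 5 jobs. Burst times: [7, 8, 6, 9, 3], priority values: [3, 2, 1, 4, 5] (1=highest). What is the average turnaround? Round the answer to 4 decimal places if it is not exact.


Sort by priority (ascending = highest first):
Order: [(1, 6), (2, 8), (3, 7), (4, 9), (5, 3)]
Completion times:
  Priority 1, burst=6, C=6
  Priority 2, burst=8, C=14
  Priority 3, burst=7, C=21
  Priority 4, burst=9, C=30
  Priority 5, burst=3, C=33
Average turnaround = 104/5 = 20.8

20.8


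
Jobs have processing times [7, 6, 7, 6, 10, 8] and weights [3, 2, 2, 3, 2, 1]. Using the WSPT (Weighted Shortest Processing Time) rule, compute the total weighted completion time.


Compute p/w ratios and sort ascending (WSPT): [(6, 3), (7, 3), (6, 2), (7, 2), (10, 2), (8, 1)]
Compute weighted completion times:
  Job (p=6,w=3): C=6, w*C=3*6=18
  Job (p=7,w=3): C=13, w*C=3*13=39
  Job (p=6,w=2): C=19, w*C=2*19=38
  Job (p=7,w=2): C=26, w*C=2*26=52
  Job (p=10,w=2): C=36, w*C=2*36=72
  Job (p=8,w=1): C=44, w*C=1*44=44
Total weighted completion time = 263

263


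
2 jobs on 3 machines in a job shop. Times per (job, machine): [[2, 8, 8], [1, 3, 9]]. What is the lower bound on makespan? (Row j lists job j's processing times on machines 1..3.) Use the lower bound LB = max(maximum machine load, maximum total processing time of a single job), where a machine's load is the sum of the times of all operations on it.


Machine loads:
  Machine 1: 2 + 1 = 3
  Machine 2: 8 + 3 = 11
  Machine 3: 8 + 9 = 17
Max machine load = 17
Job totals:
  Job 1: 18
  Job 2: 13
Max job total = 18
Lower bound = max(17, 18) = 18

18


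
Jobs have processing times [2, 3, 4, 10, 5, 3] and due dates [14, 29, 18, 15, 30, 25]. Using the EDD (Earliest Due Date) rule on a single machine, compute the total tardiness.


Sort by due date (EDD order): [(2, 14), (10, 15), (4, 18), (3, 25), (3, 29), (5, 30)]
Compute completion times and tardiness:
  Job 1: p=2, d=14, C=2, tardiness=max(0,2-14)=0
  Job 2: p=10, d=15, C=12, tardiness=max(0,12-15)=0
  Job 3: p=4, d=18, C=16, tardiness=max(0,16-18)=0
  Job 4: p=3, d=25, C=19, tardiness=max(0,19-25)=0
  Job 5: p=3, d=29, C=22, tardiness=max(0,22-29)=0
  Job 6: p=5, d=30, C=27, tardiness=max(0,27-30)=0
Total tardiness = 0

0


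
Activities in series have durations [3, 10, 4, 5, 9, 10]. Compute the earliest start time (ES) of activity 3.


Activity 3 starts after activities 1 through 2 complete.
Predecessor durations: [3, 10]
ES = 3 + 10 = 13

13


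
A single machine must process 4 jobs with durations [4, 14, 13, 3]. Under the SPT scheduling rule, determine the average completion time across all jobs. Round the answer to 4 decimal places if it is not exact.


Sort jobs by processing time (SPT order): [3, 4, 13, 14]
Compute completion times sequentially:
  Job 1: processing = 3, completes at 3
  Job 2: processing = 4, completes at 7
  Job 3: processing = 13, completes at 20
  Job 4: processing = 14, completes at 34
Sum of completion times = 64
Average completion time = 64/4 = 16.0

16.0


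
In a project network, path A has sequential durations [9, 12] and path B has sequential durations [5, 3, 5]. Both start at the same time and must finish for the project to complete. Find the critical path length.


Path A total = 9 + 12 = 21
Path B total = 5 + 3 + 5 = 13
Critical path = longest path = max(21, 13) = 21

21


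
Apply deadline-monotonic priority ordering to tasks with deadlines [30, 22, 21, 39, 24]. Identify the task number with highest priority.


Sort tasks by relative deadline (ascending):
  Task 3: deadline = 21
  Task 2: deadline = 22
  Task 5: deadline = 24
  Task 1: deadline = 30
  Task 4: deadline = 39
Priority order (highest first): [3, 2, 5, 1, 4]
Highest priority task = 3

3


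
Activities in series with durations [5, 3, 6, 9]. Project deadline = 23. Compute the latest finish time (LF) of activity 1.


LF(activity 1) = deadline - sum of successor durations
Successors: activities 2 through 4 with durations [3, 6, 9]
Sum of successor durations = 18
LF = 23 - 18 = 5

5


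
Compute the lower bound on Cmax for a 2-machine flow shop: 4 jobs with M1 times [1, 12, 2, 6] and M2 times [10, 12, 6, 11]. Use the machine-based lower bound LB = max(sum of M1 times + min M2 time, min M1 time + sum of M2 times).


LB1 = sum(M1 times) + min(M2 times) = 21 + 6 = 27
LB2 = min(M1 times) + sum(M2 times) = 1 + 39 = 40
Lower bound = max(LB1, LB2) = max(27, 40) = 40

40


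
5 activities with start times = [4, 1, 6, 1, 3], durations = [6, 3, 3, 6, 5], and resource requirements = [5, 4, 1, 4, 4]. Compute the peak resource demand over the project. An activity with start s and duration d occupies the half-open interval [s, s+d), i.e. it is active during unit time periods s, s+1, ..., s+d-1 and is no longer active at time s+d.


Each activity i is active on [start_i, start_i + duration_i).
Compute total resource usage per time slot:
  t=0: active resources = [], total = 0
  t=1: active resources = [4, 4], total = 8
  t=2: active resources = [4, 4], total = 8
  t=3: active resources = [4, 4, 4], total = 12
  t=4: active resources = [5, 4, 4], total = 13
  t=5: active resources = [5, 4, 4], total = 13
  t=6: active resources = [5, 1, 4, 4], total = 14
  t=7: active resources = [5, 1, 4], total = 10
  t=8: active resources = [5, 1], total = 6
  t=9: active resources = [5], total = 5
Peak resource demand = 14

14


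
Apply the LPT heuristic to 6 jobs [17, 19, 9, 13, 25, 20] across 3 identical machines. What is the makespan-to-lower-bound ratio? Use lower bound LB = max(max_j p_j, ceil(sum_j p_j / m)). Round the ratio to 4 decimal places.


LPT order: [25, 20, 19, 17, 13, 9]
Machine loads after assignment: [34, 33, 36]
LPT makespan = 36
Lower bound = max(max_job, ceil(total/3)) = max(25, 35) = 35
Ratio = 36 / 35 = 1.0286

1.0286


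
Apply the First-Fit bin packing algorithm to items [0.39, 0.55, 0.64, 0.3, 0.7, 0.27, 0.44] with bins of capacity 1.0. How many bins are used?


Place items sequentially using First-Fit:
  Item 0.39 -> new Bin 1
  Item 0.55 -> Bin 1 (now 0.94)
  Item 0.64 -> new Bin 2
  Item 0.3 -> Bin 2 (now 0.94)
  Item 0.7 -> new Bin 3
  Item 0.27 -> Bin 3 (now 0.97)
  Item 0.44 -> new Bin 4
Total bins used = 4

4


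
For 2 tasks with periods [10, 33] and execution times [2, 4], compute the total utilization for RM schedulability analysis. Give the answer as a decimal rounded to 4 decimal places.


Compute individual utilizations (exact fractions):
  Task 1: C/T = 2/10 = 1/5 (approx. 0.2)
  Task 2: C/T = 4/33 (approx. 0.1212)
Total utilization U = 1/5 + 4/33 = 53/165
Rounded to 4 decimal places: U = 0.3212
RM (Liu & Layland) bound for 2 tasks = 0.828427; compare with U = 53/165 (approx. 0.321212)
U <= bound, so schedulable by RM sufficient condition.

0.3212


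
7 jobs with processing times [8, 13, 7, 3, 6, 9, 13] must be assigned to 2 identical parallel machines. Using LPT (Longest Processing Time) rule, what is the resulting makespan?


Sort jobs in decreasing order (LPT): [13, 13, 9, 8, 7, 6, 3]
Assign each job to the least loaded machine:
  Machine 1: jobs [13, 9, 6, 3], load = 31
  Machine 2: jobs [13, 8, 7], load = 28
Makespan = max load = 31

31


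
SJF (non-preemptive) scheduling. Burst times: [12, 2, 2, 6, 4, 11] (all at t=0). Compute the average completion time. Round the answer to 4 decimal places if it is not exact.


SJF order (ascending): [2, 2, 4, 6, 11, 12]
Completion times:
  Job 1: burst=2, C=2
  Job 2: burst=2, C=4
  Job 3: burst=4, C=8
  Job 4: burst=6, C=14
  Job 5: burst=11, C=25
  Job 6: burst=12, C=37
Average completion = 90/6 = 15.0

15.0


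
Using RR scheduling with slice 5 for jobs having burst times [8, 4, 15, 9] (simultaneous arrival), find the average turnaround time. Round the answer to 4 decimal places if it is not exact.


Time quantum = 5
Execution trace:
  J1 runs 5 units, time = 5
  J2 runs 4 units, time = 9
  J3 runs 5 units, time = 14
  J4 runs 5 units, time = 19
  J1 runs 3 units, time = 22
  J3 runs 5 units, time = 27
  J4 runs 4 units, time = 31
  J3 runs 5 units, time = 36
Finish times: [22, 9, 36, 31]
Average turnaround = 98/4 = 24.5

24.5


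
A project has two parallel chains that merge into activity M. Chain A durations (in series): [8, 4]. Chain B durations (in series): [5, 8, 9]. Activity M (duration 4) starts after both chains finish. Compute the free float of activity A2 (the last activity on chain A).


ES(A2) = sum of predecessors on chain A = 8
EF(A2) = ES + duration = 8 + 4 = 12
Successor of A2 is M. ES(M) = max(sum(A), sum(B)) = max(12, 22) = 22
Free float = ES(successor) - EF(current) = 22 - 12 = 10

10


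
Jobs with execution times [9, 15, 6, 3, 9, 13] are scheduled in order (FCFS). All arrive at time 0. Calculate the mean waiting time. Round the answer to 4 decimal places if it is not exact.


FCFS order (as given): [9, 15, 6, 3, 9, 13]
Waiting times:
  Job 1: wait = 0
  Job 2: wait = 9
  Job 3: wait = 24
  Job 4: wait = 30
  Job 5: wait = 33
  Job 6: wait = 42
Sum of waiting times = 138
Average waiting time = 138/6 = 23.0

23.0


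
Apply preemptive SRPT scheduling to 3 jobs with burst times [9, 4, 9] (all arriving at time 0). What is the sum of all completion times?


Since all jobs arrive at t=0, SRPT equals SPT ordering.
SPT order: [4, 9, 9]
Completion times:
  Job 1: p=4, C=4
  Job 2: p=9, C=13
  Job 3: p=9, C=22
Total completion time = 4 + 13 + 22 = 39

39


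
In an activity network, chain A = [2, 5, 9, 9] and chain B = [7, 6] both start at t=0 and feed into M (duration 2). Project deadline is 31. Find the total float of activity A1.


Forward pass: ES(A1) = sum of predecessors on chain A = 0
EF = ES + duration = 0 + 2 = 2
Backward pass: LF(M) = deadline = 31; LS(M) = 31 - 2 = 29
LF(A1) = LS(M) - sum(successors on chain A) = 29 - 23 = 6
LS = LF - duration = 6 - 2 = 4
Total float = LS - ES = 4 - 0 = 4

4


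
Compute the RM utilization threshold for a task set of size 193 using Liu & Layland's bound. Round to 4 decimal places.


Compute 2^(1/193) = 1.0035978931
Subtract 1: 1.0035978931 - 1 = 0.0035978931
Multiply by n: 193 * 0.0035978931 = 0.6943933683
Round to 4 dp: 0.6944

0.6944


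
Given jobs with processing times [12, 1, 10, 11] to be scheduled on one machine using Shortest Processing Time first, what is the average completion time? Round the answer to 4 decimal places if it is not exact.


Sort jobs by processing time (SPT order): [1, 10, 11, 12]
Compute completion times sequentially:
  Job 1: processing = 1, completes at 1
  Job 2: processing = 10, completes at 11
  Job 3: processing = 11, completes at 22
  Job 4: processing = 12, completes at 34
Sum of completion times = 68
Average completion time = 68/4 = 17.0

17.0


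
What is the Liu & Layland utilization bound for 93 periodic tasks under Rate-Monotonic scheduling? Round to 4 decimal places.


Compute 2^(1/93) = 1.0074810397
Subtract 1: 1.0074810397 - 1 = 0.0074810397
Multiply by n: 93 * 0.0074810397 = 0.6957366921
Round to 4 dp: 0.6957

0.6957


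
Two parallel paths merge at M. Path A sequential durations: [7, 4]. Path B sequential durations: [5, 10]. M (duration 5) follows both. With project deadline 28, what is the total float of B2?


Forward pass: ES(B2) = sum of predecessors on chain B = 5
EF = ES + duration = 5 + 10 = 15
Backward pass: LF(M) = deadline = 28; LS(M) = 28 - 5 = 23
LF(B2) = LS(M) - sum(successors on chain B) = 23 - 0 = 23
LS = LF - duration = 23 - 10 = 13
Total float = LS - ES = 13 - 5 = 8

8


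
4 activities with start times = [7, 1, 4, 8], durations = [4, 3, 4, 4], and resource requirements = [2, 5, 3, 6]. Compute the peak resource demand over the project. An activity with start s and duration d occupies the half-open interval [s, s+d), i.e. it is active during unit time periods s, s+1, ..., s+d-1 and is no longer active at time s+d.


Each activity i is active on [start_i, start_i + duration_i).
Compute total resource usage per time slot:
  t=0: active resources = [], total = 0
  t=1: active resources = [5], total = 5
  t=2: active resources = [5], total = 5
  t=3: active resources = [5], total = 5
  t=4: active resources = [3], total = 3
  t=5: active resources = [3], total = 3
  t=6: active resources = [3], total = 3
  t=7: active resources = [2, 3], total = 5
  t=8: active resources = [2, 6], total = 8
  t=9: active resources = [2, 6], total = 8
  t=10: active resources = [2, 6], total = 8
  t=11: active resources = [6], total = 6
Peak resource demand = 8

8


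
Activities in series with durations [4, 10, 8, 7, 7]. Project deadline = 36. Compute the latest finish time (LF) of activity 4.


LF(activity 4) = deadline - sum of successor durations
Successors: activities 5 through 5 with durations [7]
Sum of successor durations = 7
LF = 36 - 7 = 29

29


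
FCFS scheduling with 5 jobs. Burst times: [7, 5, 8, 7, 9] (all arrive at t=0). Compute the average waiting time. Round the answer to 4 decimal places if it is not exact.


FCFS order (as given): [7, 5, 8, 7, 9]
Waiting times:
  Job 1: wait = 0
  Job 2: wait = 7
  Job 3: wait = 12
  Job 4: wait = 20
  Job 5: wait = 27
Sum of waiting times = 66
Average waiting time = 66/5 = 13.2

13.2


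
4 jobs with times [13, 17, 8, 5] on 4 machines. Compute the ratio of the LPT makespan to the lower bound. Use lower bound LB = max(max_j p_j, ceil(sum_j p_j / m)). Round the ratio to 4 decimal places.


LPT order: [17, 13, 8, 5]
Machine loads after assignment: [17, 13, 8, 5]
LPT makespan = 17
Lower bound = max(max_job, ceil(total/4)) = max(17, 11) = 17
Ratio = 17 / 17 = 1.0

1.0


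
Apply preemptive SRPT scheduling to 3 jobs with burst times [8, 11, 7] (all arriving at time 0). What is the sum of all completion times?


Since all jobs arrive at t=0, SRPT equals SPT ordering.
SPT order: [7, 8, 11]
Completion times:
  Job 1: p=7, C=7
  Job 2: p=8, C=15
  Job 3: p=11, C=26
Total completion time = 7 + 15 + 26 = 48

48


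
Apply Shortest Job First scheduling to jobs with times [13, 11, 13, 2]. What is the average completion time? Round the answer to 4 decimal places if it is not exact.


SJF order (ascending): [2, 11, 13, 13]
Completion times:
  Job 1: burst=2, C=2
  Job 2: burst=11, C=13
  Job 3: burst=13, C=26
  Job 4: burst=13, C=39
Average completion = 80/4 = 20.0

20.0


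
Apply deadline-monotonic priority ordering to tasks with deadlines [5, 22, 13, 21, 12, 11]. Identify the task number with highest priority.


Sort tasks by relative deadline (ascending):
  Task 1: deadline = 5
  Task 6: deadline = 11
  Task 5: deadline = 12
  Task 3: deadline = 13
  Task 4: deadline = 21
  Task 2: deadline = 22
Priority order (highest first): [1, 6, 5, 3, 4, 2]
Highest priority task = 1

1


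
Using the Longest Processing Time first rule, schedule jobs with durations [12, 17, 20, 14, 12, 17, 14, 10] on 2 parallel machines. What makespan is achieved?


Sort jobs in decreasing order (LPT): [20, 17, 17, 14, 14, 12, 12, 10]
Assign each job to the least loaded machine:
  Machine 1: jobs [20, 14, 14, 10], load = 58
  Machine 2: jobs [17, 17, 12, 12], load = 58
Makespan = max load = 58

58


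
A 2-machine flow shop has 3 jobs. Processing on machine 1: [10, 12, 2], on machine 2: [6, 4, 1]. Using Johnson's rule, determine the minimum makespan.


Apply Johnson's rule:
  Group 1 (a <= b): []
  Group 2 (a > b): [(1, 10, 6), (2, 12, 4), (3, 2, 1)]
Optimal job order: [1, 2, 3]
Schedule:
  Job 1: M1 done at 10, M2 done at 16
  Job 2: M1 done at 22, M2 done at 26
  Job 3: M1 done at 24, M2 done at 27
Makespan = 27

27


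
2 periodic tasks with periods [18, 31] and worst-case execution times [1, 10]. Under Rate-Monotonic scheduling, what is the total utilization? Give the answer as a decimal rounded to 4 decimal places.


Compute individual utilizations (exact fractions):
  Task 1: C/T = 1/18 (approx. 0.0556)
  Task 2: C/T = 10/31 (approx. 0.3226)
Total utilization U = 1/18 + 10/31 = 211/558
Rounded to 4 decimal places: U = 0.3781
RM (Liu & Layland) bound for 2 tasks = 0.828427; compare with U = 211/558 (approx. 0.378136)
U <= bound, so schedulable by RM sufficient condition.

0.3781


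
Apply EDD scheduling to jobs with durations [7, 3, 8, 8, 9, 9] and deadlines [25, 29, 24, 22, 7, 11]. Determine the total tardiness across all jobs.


Sort by due date (EDD order): [(9, 7), (9, 11), (8, 22), (8, 24), (7, 25), (3, 29)]
Compute completion times and tardiness:
  Job 1: p=9, d=7, C=9, tardiness=max(0,9-7)=2
  Job 2: p=9, d=11, C=18, tardiness=max(0,18-11)=7
  Job 3: p=8, d=22, C=26, tardiness=max(0,26-22)=4
  Job 4: p=8, d=24, C=34, tardiness=max(0,34-24)=10
  Job 5: p=7, d=25, C=41, tardiness=max(0,41-25)=16
  Job 6: p=3, d=29, C=44, tardiness=max(0,44-29)=15
Total tardiness = 54

54


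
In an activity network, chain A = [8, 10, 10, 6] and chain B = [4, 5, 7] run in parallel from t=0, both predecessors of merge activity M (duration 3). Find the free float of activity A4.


ES(A4) = sum of predecessors on chain A = 28
EF(A4) = ES + duration = 28 + 6 = 34
Successor of A4 is M. ES(M) = max(sum(A), sum(B)) = max(34, 16) = 34
Free float = ES(successor) - EF(current) = 34 - 34 = 0

0


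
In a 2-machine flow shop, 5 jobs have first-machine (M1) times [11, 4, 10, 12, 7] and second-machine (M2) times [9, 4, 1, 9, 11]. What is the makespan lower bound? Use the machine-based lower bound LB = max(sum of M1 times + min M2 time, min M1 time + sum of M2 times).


LB1 = sum(M1 times) + min(M2 times) = 44 + 1 = 45
LB2 = min(M1 times) + sum(M2 times) = 4 + 34 = 38
Lower bound = max(LB1, LB2) = max(45, 38) = 45

45


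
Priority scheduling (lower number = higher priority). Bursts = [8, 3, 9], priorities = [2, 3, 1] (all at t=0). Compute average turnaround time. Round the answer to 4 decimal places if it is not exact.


Sort by priority (ascending = highest first):
Order: [(1, 9), (2, 8), (3, 3)]
Completion times:
  Priority 1, burst=9, C=9
  Priority 2, burst=8, C=17
  Priority 3, burst=3, C=20
Average turnaround = 46/3 = 15.3333

15.3333


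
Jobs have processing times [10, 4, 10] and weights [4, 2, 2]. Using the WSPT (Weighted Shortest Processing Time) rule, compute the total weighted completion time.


Compute p/w ratios and sort ascending (WSPT): [(4, 2), (10, 4), (10, 2)]
Compute weighted completion times:
  Job (p=4,w=2): C=4, w*C=2*4=8
  Job (p=10,w=4): C=14, w*C=4*14=56
  Job (p=10,w=2): C=24, w*C=2*24=48
Total weighted completion time = 112

112


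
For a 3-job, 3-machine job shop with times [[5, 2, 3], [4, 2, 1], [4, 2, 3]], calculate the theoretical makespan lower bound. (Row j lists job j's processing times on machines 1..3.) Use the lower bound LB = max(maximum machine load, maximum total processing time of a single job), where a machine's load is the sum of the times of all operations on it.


Machine loads:
  Machine 1: 5 + 4 + 4 = 13
  Machine 2: 2 + 2 + 2 = 6
  Machine 3: 3 + 1 + 3 = 7
Max machine load = 13
Job totals:
  Job 1: 10
  Job 2: 7
  Job 3: 9
Max job total = 10
Lower bound = max(13, 10) = 13

13


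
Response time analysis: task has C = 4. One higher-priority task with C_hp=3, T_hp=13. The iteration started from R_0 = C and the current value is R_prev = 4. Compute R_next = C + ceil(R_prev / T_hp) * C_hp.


R_next = C + ceil(R_prev / T_hp) * C_hp
ceil(4 / 13) = ceil(0.3077) = 1
Interference = 1 * 3 = 3
R_next = 4 + 3 = 7

7


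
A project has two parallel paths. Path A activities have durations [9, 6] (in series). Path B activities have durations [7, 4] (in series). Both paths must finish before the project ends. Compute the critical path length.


Path A total = 9 + 6 = 15
Path B total = 7 + 4 = 11
Critical path = longest path = max(15, 11) = 15

15


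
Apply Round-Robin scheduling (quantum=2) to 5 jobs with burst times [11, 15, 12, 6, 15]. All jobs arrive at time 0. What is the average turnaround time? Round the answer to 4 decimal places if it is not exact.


Time quantum = 2
Execution trace:
  J1 runs 2 units, time = 2
  J2 runs 2 units, time = 4
  J3 runs 2 units, time = 6
  J4 runs 2 units, time = 8
  J5 runs 2 units, time = 10
  J1 runs 2 units, time = 12
  J2 runs 2 units, time = 14
  J3 runs 2 units, time = 16
  J4 runs 2 units, time = 18
  J5 runs 2 units, time = 20
  J1 runs 2 units, time = 22
  J2 runs 2 units, time = 24
  J3 runs 2 units, time = 26
  J4 runs 2 units, time = 28
  J5 runs 2 units, time = 30
  J1 runs 2 units, time = 32
  J2 runs 2 units, time = 34
  J3 runs 2 units, time = 36
  J5 runs 2 units, time = 38
  J1 runs 2 units, time = 40
  J2 runs 2 units, time = 42
  J3 runs 2 units, time = 44
  J5 runs 2 units, time = 46
  J1 runs 1 units, time = 47
  J2 runs 2 units, time = 49
  J3 runs 2 units, time = 51
  J5 runs 2 units, time = 53
  J2 runs 2 units, time = 55
  J5 runs 2 units, time = 57
  J2 runs 1 units, time = 58
  J5 runs 1 units, time = 59
Finish times: [47, 58, 51, 28, 59]
Average turnaround = 243/5 = 48.6

48.6


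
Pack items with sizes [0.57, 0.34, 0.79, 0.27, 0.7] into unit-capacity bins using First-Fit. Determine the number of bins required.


Place items sequentially using First-Fit:
  Item 0.57 -> new Bin 1
  Item 0.34 -> Bin 1 (now 0.91)
  Item 0.79 -> new Bin 2
  Item 0.27 -> new Bin 3
  Item 0.7 -> Bin 3 (now 0.97)
Total bins used = 3

3


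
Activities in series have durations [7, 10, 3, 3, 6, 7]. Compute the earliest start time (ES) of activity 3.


Activity 3 starts after activities 1 through 2 complete.
Predecessor durations: [7, 10]
ES = 7 + 10 = 17

17


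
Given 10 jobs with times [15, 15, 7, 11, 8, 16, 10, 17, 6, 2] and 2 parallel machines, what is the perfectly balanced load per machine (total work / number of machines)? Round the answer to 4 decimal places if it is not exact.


Total processing time = 15 + 15 + 7 + 11 + 8 + 16 + 10 + 17 + 6 + 2 = 107
Number of machines = 2
Ideal balanced load = 107 / 2 = 53.5

53.5


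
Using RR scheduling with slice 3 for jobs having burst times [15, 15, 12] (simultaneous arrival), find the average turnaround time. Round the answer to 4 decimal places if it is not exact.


Time quantum = 3
Execution trace:
  J1 runs 3 units, time = 3
  J2 runs 3 units, time = 6
  J3 runs 3 units, time = 9
  J1 runs 3 units, time = 12
  J2 runs 3 units, time = 15
  J3 runs 3 units, time = 18
  J1 runs 3 units, time = 21
  J2 runs 3 units, time = 24
  J3 runs 3 units, time = 27
  J1 runs 3 units, time = 30
  J2 runs 3 units, time = 33
  J3 runs 3 units, time = 36
  J1 runs 3 units, time = 39
  J2 runs 3 units, time = 42
Finish times: [39, 42, 36]
Average turnaround = 117/3 = 39.0

39.0


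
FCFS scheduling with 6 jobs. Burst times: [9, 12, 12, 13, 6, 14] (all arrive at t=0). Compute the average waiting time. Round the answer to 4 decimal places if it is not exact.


FCFS order (as given): [9, 12, 12, 13, 6, 14]
Waiting times:
  Job 1: wait = 0
  Job 2: wait = 9
  Job 3: wait = 21
  Job 4: wait = 33
  Job 5: wait = 46
  Job 6: wait = 52
Sum of waiting times = 161
Average waiting time = 161/6 = 26.8333

26.8333


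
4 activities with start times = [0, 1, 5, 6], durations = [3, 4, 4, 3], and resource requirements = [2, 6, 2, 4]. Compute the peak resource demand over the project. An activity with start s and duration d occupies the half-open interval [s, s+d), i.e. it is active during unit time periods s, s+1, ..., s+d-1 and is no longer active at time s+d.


Each activity i is active on [start_i, start_i + duration_i).
Compute total resource usage per time slot:
  t=0: active resources = [2], total = 2
  t=1: active resources = [2, 6], total = 8
  t=2: active resources = [2, 6], total = 8
  t=3: active resources = [6], total = 6
  t=4: active resources = [6], total = 6
  t=5: active resources = [2], total = 2
  t=6: active resources = [2, 4], total = 6
  t=7: active resources = [2, 4], total = 6
  t=8: active resources = [2, 4], total = 6
Peak resource demand = 8

8


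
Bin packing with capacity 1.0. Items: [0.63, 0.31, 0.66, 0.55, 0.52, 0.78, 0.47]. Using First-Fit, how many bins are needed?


Place items sequentially using First-Fit:
  Item 0.63 -> new Bin 1
  Item 0.31 -> Bin 1 (now 0.94)
  Item 0.66 -> new Bin 2
  Item 0.55 -> new Bin 3
  Item 0.52 -> new Bin 4
  Item 0.78 -> new Bin 5
  Item 0.47 -> Bin 4 (now 0.99)
Total bins used = 5

5


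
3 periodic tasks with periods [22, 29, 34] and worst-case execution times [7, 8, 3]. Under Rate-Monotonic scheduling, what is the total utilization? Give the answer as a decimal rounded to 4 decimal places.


Compute individual utilizations (exact fractions):
  Task 1: C/T = 7/22 (approx. 0.3182)
  Task 2: C/T = 8/29 (approx. 0.2759)
  Task 3: C/T = 3/34 (approx. 0.0882)
Total utilization U = 7/22 + 8/29 + 3/34 = 3700/5423
Rounded to 4 decimal places: U = 0.6823
RM (Liu & Layland) bound for 3 tasks = 0.779763; compare with U = 3700/5423 (approx. 0.682279)
U <= bound, so schedulable by RM sufficient condition.

0.6823


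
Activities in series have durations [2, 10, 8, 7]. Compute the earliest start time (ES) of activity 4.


Activity 4 starts after activities 1 through 3 complete.
Predecessor durations: [2, 10, 8]
ES = 2 + 10 + 8 = 20

20


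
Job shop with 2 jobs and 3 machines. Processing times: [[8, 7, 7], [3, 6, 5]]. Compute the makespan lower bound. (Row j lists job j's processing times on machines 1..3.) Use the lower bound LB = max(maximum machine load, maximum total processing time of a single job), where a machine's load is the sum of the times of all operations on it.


Machine loads:
  Machine 1: 8 + 3 = 11
  Machine 2: 7 + 6 = 13
  Machine 3: 7 + 5 = 12
Max machine load = 13
Job totals:
  Job 1: 22
  Job 2: 14
Max job total = 22
Lower bound = max(13, 22) = 22

22


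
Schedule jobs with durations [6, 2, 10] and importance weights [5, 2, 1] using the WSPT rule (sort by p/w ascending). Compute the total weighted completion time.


Compute p/w ratios and sort ascending (WSPT): [(2, 2), (6, 5), (10, 1)]
Compute weighted completion times:
  Job (p=2,w=2): C=2, w*C=2*2=4
  Job (p=6,w=5): C=8, w*C=5*8=40
  Job (p=10,w=1): C=18, w*C=1*18=18
Total weighted completion time = 62

62


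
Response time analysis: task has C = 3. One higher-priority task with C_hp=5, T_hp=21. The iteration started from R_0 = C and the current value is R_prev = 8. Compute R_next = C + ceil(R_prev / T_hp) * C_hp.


R_next = C + ceil(R_prev / T_hp) * C_hp
ceil(8 / 21) = ceil(0.381) = 1
Interference = 1 * 5 = 5
R_next = 3 + 5 = 8
R_next = R_prev, so the iteration has converged (response time = 8).

8


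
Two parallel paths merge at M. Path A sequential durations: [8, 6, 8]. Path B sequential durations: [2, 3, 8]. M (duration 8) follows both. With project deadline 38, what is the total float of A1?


Forward pass: ES(A1) = sum of predecessors on chain A = 0
EF = ES + duration = 0 + 8 = 8
Backward pass: LF(M) = deadline = 38; LS(M) = 38 - 8 = 30
LF(A1) = LS(M) - sum(successors on chain A) = 30 - 14 = 16
LS = LF - duration = 16 - 8 = 8
Total float = LS - ES = 8 - 0 = 8

8


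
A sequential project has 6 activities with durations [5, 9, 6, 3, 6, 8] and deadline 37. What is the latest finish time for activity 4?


LF(activity 4) = deadline - sum of successor durations
Successors: activities 5 through 6 with durations [6, 8]
Sum of successor durations = 14
LF = 37 - 14 = 23

23


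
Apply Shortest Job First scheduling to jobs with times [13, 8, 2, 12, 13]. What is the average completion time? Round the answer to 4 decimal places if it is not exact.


SJF order (ascending): [2, 8, 12, 13, 13]
Completion times:
  Job 1: burst=2, C=2
  Job 2: burst=8, C=10
  Job 3: burst=12, C=22
  Job 4: burst=13, C=35
  Job 5: burst=13, C=48
Average completion = 117/5 = 23.4

23.4


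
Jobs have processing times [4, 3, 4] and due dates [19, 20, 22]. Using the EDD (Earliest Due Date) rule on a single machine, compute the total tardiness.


Sort by due date (EDD order): [(4, 19), (3, 20), (4, 22)]
Compute completion times and tardiness:
  Job 1: p=4, d=19, C=4, tardiness=max(0,4-19)=0
  Job 2: p=3, d=20, C=7, tardiness=max(0,7-20)=0
  Job 3: p=4, d=22, C=11, tardiness=max(0,11-22)=0
Total tardiness = 0

0


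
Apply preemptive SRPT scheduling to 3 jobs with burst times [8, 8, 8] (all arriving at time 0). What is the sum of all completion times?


Since all jobs arrive at t=0, SRPT equals SPT ordering.
SPT order: [8, 8, 8]
Completion times:
  Job 1: p=8, C=8
  Job 2: p=8, C=16
  Job 3: p=8, C=24
Total completion time = 8 + 16 + 24 = 48

48


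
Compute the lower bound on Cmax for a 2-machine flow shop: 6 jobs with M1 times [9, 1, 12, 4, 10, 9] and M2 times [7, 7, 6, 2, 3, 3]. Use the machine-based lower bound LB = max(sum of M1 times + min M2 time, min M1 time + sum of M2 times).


LB1 = sum(M1 times) + min(M2 times) = 45 + 2 = 47
LB2 = min(M1 times) + sum(M2 times) = 1 + 28 = 29
Lower bound = max(LB1, LB2) = max(47, 29) = 47

47


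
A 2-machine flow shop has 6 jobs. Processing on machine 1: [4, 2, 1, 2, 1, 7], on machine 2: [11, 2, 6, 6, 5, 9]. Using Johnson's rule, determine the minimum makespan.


Apply Johnson's rule:
  Group 1 (a <= b): [(3, 1, 6), (5, 1, 5), (2, 2, 2), (4, 2, 6), (1, 4, 11), (6, 7, 9)]
  Group 2 (a > b): []
Optimal job order: [3, 5, 2, 4, 1, 6]
Schedule:
  Job 3: M1 done at 1, M2 done at 7
  Job 5: M1 done at 2, M2 done at 12
  Job 2: M1 done at 4, M2 done at 14
  Job 4: M1 done at 6, M2 done at 20
  Job 1: M1 done at 10, M2 done at 31
  Job 6: M1 done at 17, M2 done at 40
Makespan = 40

40


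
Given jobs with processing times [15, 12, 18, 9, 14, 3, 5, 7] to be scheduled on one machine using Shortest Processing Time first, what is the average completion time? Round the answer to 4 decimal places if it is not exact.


Sort jobs by processing time (SPT order): [3, 5, 7, 9, 12, 14, 15, 18]
Compute completion times sequentially:
  Job 1: processing = 3, completes at 3
  Job 2: processing = 5, completes at 8
  Job 3: processing = 7, completes at 15
  Job 4: processing = 9, completes at 24
  Job 5: processing = 12, completes at 36
  Job 6: processing = 14, completes at 50
  Job 7: processing = 15, completes at 65
  Job 8: processing = 18, completes at 83
Sum of completion times = 284
Average completion time = 284/8 = 35.5

35.5


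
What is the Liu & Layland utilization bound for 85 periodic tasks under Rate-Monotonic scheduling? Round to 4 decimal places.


Compute 2^(1/85) = 1.0081880126
Subtract 1: 1.0081880126 - 1 = 0.0081880126
Multiply by n: 85 * 0.0081880126 = 0.6959810710
Round to 4 dp: 0.6960

0.6960


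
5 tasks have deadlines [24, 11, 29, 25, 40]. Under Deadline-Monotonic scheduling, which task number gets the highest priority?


Sort tasks by relative deadline (ascending):
  Task 2: deadline = 11
  Task 1: deadline = 24
  Task 4: deadline = 25
  Task 3: deadline = 29
  Task 5: deadline = 40
Priority order (highest first): [2, 1, 4, 3, 5]
Highest priority task = 2

2


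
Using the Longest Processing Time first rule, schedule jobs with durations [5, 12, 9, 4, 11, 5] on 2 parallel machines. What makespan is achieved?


Sort jobs in decreasing order (LPT): [12, 11, 9, 5, 5, 4]
Assign each job to the least loaded machine:
  Machine 1: jobs [12, 5, 5], load = 22
  Machine 2: jobs [11, 9, 4], load = 24
Makespan = max load = 24

24


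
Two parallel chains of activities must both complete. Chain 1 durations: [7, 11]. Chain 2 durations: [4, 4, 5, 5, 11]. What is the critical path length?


Path A total = 7 + 11 = 18
Path B total = 4 + 4 + 5 + 5 + 11 = 29
Critical path = longest path = max(18, 29) = 29

29


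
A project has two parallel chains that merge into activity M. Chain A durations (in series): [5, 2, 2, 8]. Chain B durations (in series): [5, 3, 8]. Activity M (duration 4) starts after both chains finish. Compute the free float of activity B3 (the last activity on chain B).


ES(B3) = sum of predecessors on chain B = 8
EF(B3) = ES + duration = 8 + 8 = 16
Successor of B3 is M. ES(M) = max(sum(A), sum(B)) = max(17, 16) = 17
Free float = ES(successor) - EF(current) = 17 - 16 = 1

1


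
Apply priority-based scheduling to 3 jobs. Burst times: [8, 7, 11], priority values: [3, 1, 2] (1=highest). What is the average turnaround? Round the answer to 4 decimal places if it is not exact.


Sort by priority (ascending = highest first):
Order: [(1, 7), (2, 11), (3, 8)]
Completion times:
  Priority 1, burst=7, C=7
  Priority 2, burst=11, C=18
  Priority 3, burst=8, C=26
Average turnaround = 51/3 = 17.0

17.0


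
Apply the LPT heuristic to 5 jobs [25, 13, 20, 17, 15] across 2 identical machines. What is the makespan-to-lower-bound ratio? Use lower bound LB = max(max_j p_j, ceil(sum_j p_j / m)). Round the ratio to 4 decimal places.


LPT order: [25, 20, 17, 15, 13]
Machine loads after assignment: [40, 50]
LPT makespan = 50
Lower bound = max(max_job, ceil(total/2)) = max(25, 45) = 45
Ratio = 50 / 45 = 1.1111

1.1111


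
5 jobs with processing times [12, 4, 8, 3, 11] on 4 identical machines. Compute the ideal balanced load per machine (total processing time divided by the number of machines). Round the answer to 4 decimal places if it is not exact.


Total processing time = 12 + 4 + 8 + 3 + 11 = 38
Number of machines = 4
Ideal balanced load = 38 / 4 = 9.5

9.5


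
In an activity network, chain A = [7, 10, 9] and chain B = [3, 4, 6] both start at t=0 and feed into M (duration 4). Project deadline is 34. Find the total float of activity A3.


Forward pass: ES(A3) = sum of predecessors on chain A = 17
EF = ES + duration = 17 + 9 = 26
Backward pass: LF(M) = deadline = 34; LS(M) = 34 - 4 = 30
LF(A3) = LS(M) - sum(successors on chain A) = 30 - 0 = 30
LS = LF - duration = 30 - 9 = 21
Total float = LS - ES = 21 - 17 = 4

4


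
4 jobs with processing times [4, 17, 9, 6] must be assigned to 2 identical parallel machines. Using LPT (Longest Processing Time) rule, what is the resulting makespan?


Sort jobs in decreasing order (LPT): [17, 9, 6, 4]
Assign each job to the least loaded machine:
  Machine 1: jobs [17], load = 17
  Machine 2: jobs [9, 6, 4], load = 19
Makespan = max load = 19

19


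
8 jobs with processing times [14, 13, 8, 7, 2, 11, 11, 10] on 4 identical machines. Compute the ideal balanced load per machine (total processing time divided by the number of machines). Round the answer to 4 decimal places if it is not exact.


Total processing time = 14 + 13 + 8 + 7 + 2 + 11 + 11 + 10 = 76
Number of machines = 4
Ideal balanced load = 76 / 4 = 19.0

19.0


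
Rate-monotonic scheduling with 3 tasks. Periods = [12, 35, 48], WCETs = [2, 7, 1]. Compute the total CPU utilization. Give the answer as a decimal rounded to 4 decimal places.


Compute individual utilizations (exact fractions):
  Task 1: C/T = 2/12 = 1/6 (approx. 0.1667)
  Task 2: C/T = 7/35 = 1/5 (approx. 0.2)
  Task 3: C/T = 1/48 (approx. 0.0208)
Total utilization U = 1/6 + 1/5 + 1/48 = 31/80
Rounded to 4 decimal places: U = 0.3875
RM (Liu & Layland) bound for 3 tasks = 0.779763; compare with U = 31/80 (approx. 0.387500)
U <= bound, so schedulable by RM sufficient condition.

0.3875
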